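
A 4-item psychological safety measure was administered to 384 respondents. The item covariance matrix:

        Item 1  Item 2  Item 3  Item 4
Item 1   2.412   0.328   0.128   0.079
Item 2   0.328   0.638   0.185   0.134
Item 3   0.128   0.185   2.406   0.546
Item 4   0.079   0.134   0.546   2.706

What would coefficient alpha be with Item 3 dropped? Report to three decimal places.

α = 0.237

Remaining items: Item 1, Item 2, Item 4 (k = 3).
Σσᵢ² = 2.412 + 0.638 + 2.706 = 5.756
total variance = 5.756 + 2 × 0.541 = 6.838
α (item deleted) = (3/2)·(1 − 5.756/6.838) = 0.237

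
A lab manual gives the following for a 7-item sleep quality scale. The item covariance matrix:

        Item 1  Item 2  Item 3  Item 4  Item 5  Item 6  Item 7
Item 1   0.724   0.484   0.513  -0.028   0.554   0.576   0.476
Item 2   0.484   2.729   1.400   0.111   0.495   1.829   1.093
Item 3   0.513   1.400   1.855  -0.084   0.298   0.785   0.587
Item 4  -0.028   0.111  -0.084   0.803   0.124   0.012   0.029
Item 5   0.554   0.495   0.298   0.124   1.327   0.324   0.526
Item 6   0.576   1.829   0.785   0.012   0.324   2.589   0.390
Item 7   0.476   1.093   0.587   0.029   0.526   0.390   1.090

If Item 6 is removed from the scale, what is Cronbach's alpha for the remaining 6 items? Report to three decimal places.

Cronbach's alpha = 0.728

Remaining items: Item 1, Item 2, Item 3, Item 4, Item 5, Item 7 (k = 6).
sum of item variances = 0.724 + 2.729 + 1.855 + 0.803 + 1.327 + 1.090 = 8.528
σ²_total = 8.528 + 2 × 6.578 = 21.684
α (item deleted) = (6/5)·(1 − 8.528/21.684) = 0.728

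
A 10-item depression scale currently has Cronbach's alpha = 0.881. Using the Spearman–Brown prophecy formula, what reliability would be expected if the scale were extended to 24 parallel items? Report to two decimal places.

predicted reliability = 0.95

Length factor m = 24/10 = 2.4000
α' = m·α / (1 + (m−1)·α)
   = 24/10 × 0.881 / (1 + (24/10 − 1) × 0.881)
   = 2.1144 / 2.2334 = 0.95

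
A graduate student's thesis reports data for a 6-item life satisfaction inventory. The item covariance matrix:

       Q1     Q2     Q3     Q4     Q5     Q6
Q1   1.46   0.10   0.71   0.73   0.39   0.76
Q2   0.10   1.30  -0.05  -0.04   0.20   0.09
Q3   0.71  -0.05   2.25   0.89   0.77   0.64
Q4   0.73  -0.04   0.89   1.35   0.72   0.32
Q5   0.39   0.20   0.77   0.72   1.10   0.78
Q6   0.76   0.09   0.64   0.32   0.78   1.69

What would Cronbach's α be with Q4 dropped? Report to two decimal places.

Cronbach's α = 0.66

Remaining items: Q1, Q2, Q3, Q5, Q6 (k = 5).
Σσᵢ² = 1.46 + 1.30 + 2.25 + 1.10 + 1.69 = 7.80
Var(T) = 7.80 + 2 × 4.39 = 16.58
α (item deleted) = (5/4)·(1 − 7.80/16.58) = 0.66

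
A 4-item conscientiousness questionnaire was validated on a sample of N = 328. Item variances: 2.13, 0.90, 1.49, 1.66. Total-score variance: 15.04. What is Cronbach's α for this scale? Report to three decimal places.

Cronbach's α = 0.785

Σσ²ᵢ = 2.13 + 0.90 + 1.49 + 1.66 = 6.18
α = (k/(k−1))·(1 − Σσ²ᵢ/total variance) = (4/3)·(1 − 6.18/15.04) = 0.785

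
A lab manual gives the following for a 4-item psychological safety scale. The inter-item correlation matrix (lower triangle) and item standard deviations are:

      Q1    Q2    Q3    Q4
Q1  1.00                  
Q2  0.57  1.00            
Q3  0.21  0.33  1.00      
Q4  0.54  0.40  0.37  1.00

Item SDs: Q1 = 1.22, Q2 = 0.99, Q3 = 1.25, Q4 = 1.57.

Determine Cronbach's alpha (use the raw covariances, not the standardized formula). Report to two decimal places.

Σσ²ᵢ = 1.22² + 0.99² + 1.25² + 1.57² = 6.4959
Covariances σ_ij = r_ij · s_i · s_j:
  σ(Q1,Q2) = 0.57 × 1.22 × 0.99 = 0.6884
  σ(Q1,Q3) = 0.21 × 1.22 × 1.25 = 0.3202
  σ(Q1,Q4) = 0.54 × 1.22 × 1.57 = 1.0343
  σ(Q2,Q3) = 0.33 × 0.99 × 1.25 = 0.4084
  σ(Q2,Q4) = 0.40 × 0.99 × 1.57 = 0.6217
  σ(Q3,Q4) = 0.37 × 1.25 × 1.57 = 0.7261
σ²_T = Σσ²ᵢ + 2·Σσ_ij = 6.4959 + 2 × 3.7991 = 14.0941
α = (4/3)·(1 − 6.4959/14.0941) = 0.72

α = 0.72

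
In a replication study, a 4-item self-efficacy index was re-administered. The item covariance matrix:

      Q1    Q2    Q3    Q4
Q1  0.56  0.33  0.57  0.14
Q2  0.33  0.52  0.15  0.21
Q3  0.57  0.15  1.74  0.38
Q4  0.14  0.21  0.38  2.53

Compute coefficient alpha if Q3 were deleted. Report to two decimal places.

α = 0.41

Remaining items: Q1, Q2, Q4 (k = 3).
Σσᵢ² = 0.56 + 0.52 + 2.53 = 3.61
σ²_T = 3.61 + 2 × 0.68 = 4.97
α (item deleted) = (3/2)·(1 − 3.61/4.97) = 0.41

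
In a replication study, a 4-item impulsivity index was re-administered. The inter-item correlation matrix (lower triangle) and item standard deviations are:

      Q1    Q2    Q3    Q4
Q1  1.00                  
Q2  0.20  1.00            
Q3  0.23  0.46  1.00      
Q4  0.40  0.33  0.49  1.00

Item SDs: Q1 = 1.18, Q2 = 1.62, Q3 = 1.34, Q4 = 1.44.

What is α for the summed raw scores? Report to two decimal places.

Σσ²ᵢ = 1.18² + 1.62² + 1.34² + 1.44² = 7.8860
Covariances σ_ij = r_ij · s_i · s_j:
  σ(Q1,Q2) = 0.20 × 1.18 × 1.62 = 0.3823
  σ(Q1,Q3) = 0.23 × 1.18 × 1.34 = 0.3637
  σ(Q1,Q4) = 0.40 × 1.18 × 1.44 = 0.6797
  σ(Q2,Q3) = 0.46 × 1.62 × 1.34 = 0.9986
  σ(Q2,Q4) = 0.33 × 1.62 × 1.44 = 0.7698
  σ(Q3,Q4) = 0.49 × 1.34 × 1.44 = 0.9455
σ²_T = Σσ²ᵢ + 2·Σσ_ij = 7.8860 + 2 × 4.1396 = 16.1652
α = (4/3)·(1 − 7.8860/16.1652) = 0.68

α = 0.68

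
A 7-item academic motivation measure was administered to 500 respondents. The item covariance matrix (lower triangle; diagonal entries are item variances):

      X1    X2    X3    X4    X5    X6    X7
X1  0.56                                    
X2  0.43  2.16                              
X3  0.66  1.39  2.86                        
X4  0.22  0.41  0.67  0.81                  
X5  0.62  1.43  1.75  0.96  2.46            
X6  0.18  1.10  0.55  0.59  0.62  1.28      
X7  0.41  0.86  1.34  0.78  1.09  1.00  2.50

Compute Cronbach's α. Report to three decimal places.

Cronbach's α = 0.851

sum of item variances = 0.56 + 2.16 + 2.86 + 0.81 + 2.46 + 1.28 + 2.50 = 12.63
Σ_{i<j} σ_ij = 17.06
σ²_T = 12.63 + 2 × 17.06 = 46.75
α = (k/(k−1))·(1 − sum of item variances/σ²_T) = (7/6)·(1 − 12.63/46.75) = 0.851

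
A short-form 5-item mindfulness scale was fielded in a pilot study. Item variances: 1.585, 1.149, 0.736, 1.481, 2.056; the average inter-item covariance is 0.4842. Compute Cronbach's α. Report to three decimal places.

ΣVar(i) = 1.585 + 1.149 + 0.736 + 1.481 + 2.056 = 7.007
Sum of the 10 distinct covariances = 10 × 0.4842 = 4.8420
σ²_T = ΣVar(i) + 2·Σcov = 7.007 + 2 × 4.8420 = 16.6910
α = (5/4)·(1 − 7.007/16.6910) = 0.725

α = 0.725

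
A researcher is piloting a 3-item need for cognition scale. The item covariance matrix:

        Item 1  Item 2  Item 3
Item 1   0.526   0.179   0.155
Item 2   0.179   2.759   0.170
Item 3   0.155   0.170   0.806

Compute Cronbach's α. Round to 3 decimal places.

α = 0.297

Σσ²ᵢ = 0.526 + 2.759 + 0.806 = 4.091
Sum of the distinct covariances = 0.504
Var(T) = 4.091 + 2 × 0.504 = 5.099
α = (k/(k−1))·(1 − Σσ²ᵢ/Var(T)) = (3/2)·(1 − 4.091/5.099) = 0.297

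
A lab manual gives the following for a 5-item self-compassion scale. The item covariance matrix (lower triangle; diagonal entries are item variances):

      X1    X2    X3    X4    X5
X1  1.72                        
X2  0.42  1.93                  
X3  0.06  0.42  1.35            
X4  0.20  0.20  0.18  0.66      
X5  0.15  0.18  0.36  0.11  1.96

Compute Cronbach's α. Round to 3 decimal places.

α = 0.468

Σσ²ᵢ = 1.72 + 1.93 + 1.35 + 0.66 + 1.96 = 7.62
Sum of the distinct covariances = 2.28
total variance = 7.62 + 2 × 2.28 = 12.18
α = (k/(k−1))·(1 − Σσ²ᵢ/total variance) = (5/4)·(1 − 7.62/12.18) = 0.468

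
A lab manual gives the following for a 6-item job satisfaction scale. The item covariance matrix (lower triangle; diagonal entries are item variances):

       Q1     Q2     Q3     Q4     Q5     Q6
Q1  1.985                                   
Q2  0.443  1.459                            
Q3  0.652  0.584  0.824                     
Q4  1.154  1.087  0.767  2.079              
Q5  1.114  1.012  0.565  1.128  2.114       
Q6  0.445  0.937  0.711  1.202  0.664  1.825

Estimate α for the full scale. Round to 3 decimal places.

α = 0.850

ΣVar(i) = 1.985 + 1.459 + 0.824 + 2.079 + 2.114 + 1.825 = 10.286
Sum of the distinct covariances = 12.465
σ²_T = 10.286 + 2 × 12.465 = 35.216
α = (k/(k−1))·(1 − ΣVar(i)/σ²_T) = (6/5)·(1 − 10.286/35.216) = 0.850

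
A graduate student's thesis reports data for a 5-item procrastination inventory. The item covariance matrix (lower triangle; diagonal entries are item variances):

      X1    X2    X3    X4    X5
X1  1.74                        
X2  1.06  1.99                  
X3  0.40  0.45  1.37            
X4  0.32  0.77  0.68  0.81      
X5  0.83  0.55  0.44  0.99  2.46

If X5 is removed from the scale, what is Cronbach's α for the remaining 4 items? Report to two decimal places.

Cronbach's α = 0.74

Remaining items: X1, X2, X3, X4 (k = 4).
ΣVar(i) = 1.74 + 1.99 + 1.37 + 0.81 = 5.91
total variance = 5.91 + 2 × 3.68 = 13.27
α (item deleted) = (4/3)·(1 − 5.91/13.27) = 0.74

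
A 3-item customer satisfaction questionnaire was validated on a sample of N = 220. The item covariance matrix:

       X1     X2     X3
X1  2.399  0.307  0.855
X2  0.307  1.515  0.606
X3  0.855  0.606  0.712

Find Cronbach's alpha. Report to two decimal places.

sum of item variances = 2.399 + 1.515 + 0.712 = 4.626
Sum of the distinct covariances = 1.768
Var(T) = 4.626 + 2 × 1.768 = 8.162
α = (k/(k−1))·(1 − sum of item variances/Var(T)) = (3/2)·(1 − 4.626/8.162) = 0.65

α = 0.65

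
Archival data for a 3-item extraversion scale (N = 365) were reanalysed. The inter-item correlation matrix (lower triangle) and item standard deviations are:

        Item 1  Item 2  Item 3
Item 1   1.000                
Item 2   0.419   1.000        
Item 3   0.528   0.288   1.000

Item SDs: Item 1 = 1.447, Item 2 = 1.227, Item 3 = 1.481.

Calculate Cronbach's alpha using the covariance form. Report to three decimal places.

α = 0.680

Σσ²ᵢ = 1.447² + 1.227² + 1.481² = 5.7927
Covariances σ_ij = r_ij · s_i · s_j:
  σ(Item 1,Item 2) = 0.419 × 1.447 × 1.227 = 0.7439
  σ(Item 1,Item 3) = 0.528 × 1.447 × 1.481 = 1.1315
  σ(Item 2,Item 3) = 0.288 × 1.227 × 1.481 = 0.5233
σ²_T = Σσ²ᵢ + 2·Σσ_ij = 5.7927 + 2 × 2.3987 = 10.5901
α = (3/2)·(1 − 5.7927/10.5901) = 0.680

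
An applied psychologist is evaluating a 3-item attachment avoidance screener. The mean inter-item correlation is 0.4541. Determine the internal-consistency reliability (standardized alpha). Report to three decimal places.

α = 0.714

Standardized α = k·r̄ / (1 + (k−1)·r̄) = 3 × 0.4541 / (1 + 2 × 0.4541)
  = 1.3623 / 1.9082 = 0.714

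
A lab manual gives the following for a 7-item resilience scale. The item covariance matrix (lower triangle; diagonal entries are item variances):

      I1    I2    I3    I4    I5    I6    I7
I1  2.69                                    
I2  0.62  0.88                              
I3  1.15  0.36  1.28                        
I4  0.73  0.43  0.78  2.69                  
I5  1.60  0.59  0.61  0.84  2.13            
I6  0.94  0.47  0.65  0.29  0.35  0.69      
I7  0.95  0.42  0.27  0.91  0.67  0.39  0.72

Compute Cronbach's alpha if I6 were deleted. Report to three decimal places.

Cronbach's alpha = 0.813

Remaining items: I1, I2, I3, I4, I5, I7 (k = 6).
Σσ²ᵢ = 2.69 + 0.88 + 1.28 + 2.69 + 2.13 + 0.72 = 10.39
σ²_total = 10.39 + 2 × 10.93 = 32.25
α (item deleted) = (6/5)·(1 − 10.39/32.25) = 0.813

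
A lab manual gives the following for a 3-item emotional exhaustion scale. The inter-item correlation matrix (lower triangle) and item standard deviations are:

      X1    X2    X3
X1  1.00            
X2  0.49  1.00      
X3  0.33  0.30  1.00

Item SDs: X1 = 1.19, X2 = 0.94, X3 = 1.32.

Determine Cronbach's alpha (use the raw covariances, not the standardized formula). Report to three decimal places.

α = 0.624

Σσ²ᵢ = 1.19² + 0.94² + 1.32² = 4.0421
Covariances σ_ij = r_ij · s_i · s_j:
  σ(X1,X2) = 0.49 × 1.19 × 0.94 = 0.5481
  σ(X1,X3) = 0.33 × 1.19 × 1.32 = 0.5184
  σ(X2,X3) = 0.30 × 0.94 × 1.32 = 0.3722
σ²_T = Σσ²ᵢ + 2·Σσ_ij = 4.0421 + 2 × 1.4387 = 6.9195
α = (3/2)·(1 − 4.0421/6.9195) = 0.624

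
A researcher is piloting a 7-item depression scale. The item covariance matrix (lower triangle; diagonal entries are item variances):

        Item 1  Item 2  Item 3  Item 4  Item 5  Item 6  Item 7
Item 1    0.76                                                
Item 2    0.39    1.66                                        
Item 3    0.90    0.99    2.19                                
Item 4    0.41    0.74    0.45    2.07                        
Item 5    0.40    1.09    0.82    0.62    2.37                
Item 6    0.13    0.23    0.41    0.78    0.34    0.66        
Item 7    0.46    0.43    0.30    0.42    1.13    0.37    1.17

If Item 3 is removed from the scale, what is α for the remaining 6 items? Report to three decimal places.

Remaining items: Item 1, Item 2, Item 4, Item 5, Item 6, Item 7 (k = 6).
sum of item variances = 0.76 + 1.66 + 2.07 + 2.37 + 0.66 + 1.17 = 8.69
Var(T) = 8.69 + 2 × 7.94 = 24.57
α (item deleted) = (6/5)·(1 − 8.69/24.57) = 0.776

α = 0.776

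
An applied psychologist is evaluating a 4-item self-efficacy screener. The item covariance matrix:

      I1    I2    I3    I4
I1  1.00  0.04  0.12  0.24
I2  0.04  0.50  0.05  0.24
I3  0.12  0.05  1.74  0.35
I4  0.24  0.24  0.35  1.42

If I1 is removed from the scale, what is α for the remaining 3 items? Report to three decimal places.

Remaining items: I2, I3, I4 (k = 3).
Σσᵢ² = 0.50 + 1.74 + 1.42 = 3.66
Var(T) = 3.66 + 2 × 0.64 = 4.94
α (item deleted) = (3/2)·(1 − 3.66/4.94) = 0.389

α = 0.389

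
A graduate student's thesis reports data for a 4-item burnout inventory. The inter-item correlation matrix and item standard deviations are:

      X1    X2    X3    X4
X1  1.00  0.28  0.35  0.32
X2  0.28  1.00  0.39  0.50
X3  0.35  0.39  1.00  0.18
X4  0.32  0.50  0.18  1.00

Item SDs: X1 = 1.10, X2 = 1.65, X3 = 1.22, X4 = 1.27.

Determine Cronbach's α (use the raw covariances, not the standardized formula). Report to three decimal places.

Cronbach's α = 0.669

Σσ²ᵢ = 1.10² + 1.65² + 1.22² + 1.27² = 7.0338
Covariances σ_ij = r_ij · s_i · s_j:
  σ(X1,X2) = 0.28 × 1.10 × 1.65 = 0.5082
  σ(X1,X3) = 0.35 × 1.10 × 1.22 = 0.4697
  σ(X1,X4) = 0.32 × 1.10 × 1.27 = 0.4470
  σ(X2,X3) = 0.39 × 1.65 × 1.22 = 0.7851
  σ(X2,X4) = 0.50 × 1.65 × 1.27 = 1.0477
  σ(X3,X4) = 0.18 × 1.22 × 1.27 = 0.2789
σ²_T = Σσ²ᵢ + 2·Σσ_ij = 7.0338 + 2 × 3.5366 = 14.1070
α = (4/3)·(1 − 7.0338/14.1070) = 0.669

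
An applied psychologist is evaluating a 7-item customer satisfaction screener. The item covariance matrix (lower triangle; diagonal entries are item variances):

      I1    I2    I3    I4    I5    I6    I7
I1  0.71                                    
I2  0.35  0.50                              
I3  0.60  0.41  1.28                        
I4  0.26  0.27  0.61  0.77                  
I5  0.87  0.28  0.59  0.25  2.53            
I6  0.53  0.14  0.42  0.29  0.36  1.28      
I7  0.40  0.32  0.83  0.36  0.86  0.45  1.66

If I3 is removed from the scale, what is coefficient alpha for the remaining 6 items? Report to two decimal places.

Remaining items: I1, I2, I4, I5, I6, I7 (k = 6).
ΣVar(i) = 0.71 + 0.50 + 0.77 + 2.53 + 1.28 + 1.66 = 7.45
total variance = 7.45 + 2 × 5.99 = 19.43
α (item deleted) = (6/5)·(1 − 7.45/19.43) = 0.74

α = 0.74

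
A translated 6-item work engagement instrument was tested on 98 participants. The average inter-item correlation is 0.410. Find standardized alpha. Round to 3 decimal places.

standardized alpha = 0.807

Standardized α = k·r̄ / (1 + (k−1)·r̄) = 6 × 0.410 / (1 + 5 × 0.410)
  = 2.4600 / 3.0500 = 0.807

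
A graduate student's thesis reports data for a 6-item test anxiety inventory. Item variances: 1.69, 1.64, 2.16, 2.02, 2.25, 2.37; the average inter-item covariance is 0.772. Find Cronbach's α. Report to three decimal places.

α = 0.788

sum of item variances = 1.69 + 1.64 + 2.16 + 2.02 + 2.25 + 2.37 = 12.13
Sum of the 15 distinct covariances = 15 × 0.772 = 11.580
σ²_total = sum of item variances + 2·Σcov = 12.13 + 2 × 11.580 = 35.290
α = (6/5)·(1 − 12.13/35.290) = 0.788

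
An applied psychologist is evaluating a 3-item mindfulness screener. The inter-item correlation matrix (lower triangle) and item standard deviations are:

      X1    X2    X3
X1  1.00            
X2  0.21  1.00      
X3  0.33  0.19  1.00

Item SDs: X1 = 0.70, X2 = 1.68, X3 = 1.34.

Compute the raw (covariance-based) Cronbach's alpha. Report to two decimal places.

α = 0.42

Σσ²ᵢ = 0.70² + 1.68² + 1.34² = 5.1080
Covariances σ_ij = r_ij · s_i · s_j:
  σ(X1,X2) = 0.21 × 0.70 × 1.68 = 0.2470
  σ(X1,X3) = 0.33 × 0.70 × 1.34 = 0.3095
  σ(X2,X3) = 0.19 × 1.68 × 1.34 = 0.4277
σ²_T = Σσ²ᵢ + 2·Σσ_ij = 5.1080 + 2 × 0.9842 = 7.0764
α = (3/2)·(1 − 5.1080/7.0764) = 0.42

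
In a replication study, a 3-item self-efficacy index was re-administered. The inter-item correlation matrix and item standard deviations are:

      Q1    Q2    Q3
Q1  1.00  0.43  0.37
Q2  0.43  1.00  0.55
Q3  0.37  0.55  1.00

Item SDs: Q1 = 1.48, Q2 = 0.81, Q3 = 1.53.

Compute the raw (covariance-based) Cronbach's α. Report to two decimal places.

Σσ²ᵢ = 1.48² + 0.81² + 1.53² = 5.1874
Covariances σ_ij = r_ij · s_i · s_j:
  σ(Q1,Q2) = 0.43 × 1.48 × 0.81 = 0.5155
  σ(Q1,Q3) = 0.37 × 1.48 × 1.53 = 0.8378
  σ(Q2,Q3) = 0.55 × 0.81 × 1.53 = 0.6816
σ²_T = Σσ²ᵢ + 2·Σσ_ij = 5.1874 + 2 × 2.0349 = 9.2572
α = (3/2)·(1 − 5.1874/9.2572) = 0.66

α = 0.66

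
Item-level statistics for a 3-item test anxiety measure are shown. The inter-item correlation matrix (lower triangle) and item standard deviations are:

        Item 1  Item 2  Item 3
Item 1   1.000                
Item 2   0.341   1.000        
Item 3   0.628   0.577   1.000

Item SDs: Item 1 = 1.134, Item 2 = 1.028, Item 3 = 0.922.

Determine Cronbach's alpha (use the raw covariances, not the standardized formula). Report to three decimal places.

Cronbach's alpha = 0.751

Σσ²ᵢ = 1.134² + 1.028² + 0.922² = 3.1928
Covariances σ_ij = r_ij · s_i · s_j:
  σ(Item 1,Item 2) = 0.341 × 1.134 × 1.028 = 0.3975
  σ(Item 1,Item 3) = 0.628 × 1.134 × 0.922 = 0.6566
  σ(Item 2,Item 3) = 0.577 × 1.028 × 0.922 = 0.5469
σ²_T = Σσ²ᵢ + 2·Σσ_ij = 3.1928 + 2 × 1.6010 = 6.3948
α = (3/2)·(1 − 3.1928/6.3948) = 0.751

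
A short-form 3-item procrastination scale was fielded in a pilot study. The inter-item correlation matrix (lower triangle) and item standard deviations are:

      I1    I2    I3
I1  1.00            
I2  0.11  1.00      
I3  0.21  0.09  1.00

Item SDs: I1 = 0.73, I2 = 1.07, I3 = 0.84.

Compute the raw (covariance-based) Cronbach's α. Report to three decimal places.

Σσ²ᵢ = 0.73² + 1.07² + 0.84² = 2.3834
Covariances σ_ij = r_ij · s_i · s_j:
  σ(I1,I2) = 0.11 × 0.73 × 1.07 = 0.0859
  σ(I1,I3) = 0.21 × 0.73 × 0.84 = 0.1288
  σ(I2,I3) = 0.09 × 1.07 × 0.84 = 0.0809
σ²_T = Σσ²ᵢ + 2·Σσ_ij = 2.3834 + 2 × 0.2956 = 2.9746
α = (3/2)·(1 − 2.3834/2.9746) = 0.298

α = 0.298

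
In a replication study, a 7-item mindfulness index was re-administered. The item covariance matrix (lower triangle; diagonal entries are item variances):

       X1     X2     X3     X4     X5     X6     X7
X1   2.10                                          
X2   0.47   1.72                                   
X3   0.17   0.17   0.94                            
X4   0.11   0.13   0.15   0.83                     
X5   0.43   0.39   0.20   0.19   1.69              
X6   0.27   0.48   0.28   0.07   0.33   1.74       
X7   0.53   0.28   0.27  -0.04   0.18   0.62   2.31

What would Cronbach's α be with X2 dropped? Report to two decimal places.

α = 0.53

Remaining items: X1, X3, X4, X5, X6, X7 (k = 6).
sum of item variances = 2.10 + 0.94 + 0.83 + 1.69 + 1.74 + 2.31 = 9.61
σ²_T = 9.61 + 2 × 3.76 = 17.13
α (item deleted) = (6/5)·(1 − 9.61/17.13) = 0.53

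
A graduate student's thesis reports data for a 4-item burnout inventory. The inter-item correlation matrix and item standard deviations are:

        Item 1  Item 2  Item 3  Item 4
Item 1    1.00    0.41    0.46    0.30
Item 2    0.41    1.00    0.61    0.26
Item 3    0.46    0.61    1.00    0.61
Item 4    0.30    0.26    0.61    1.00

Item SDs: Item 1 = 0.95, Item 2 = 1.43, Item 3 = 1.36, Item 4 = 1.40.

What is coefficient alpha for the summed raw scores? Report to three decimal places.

coefficient alpha = 0.756

Σσ²ᵢ = 0.95² + 1.43² + 1.36² + 1.40² = 6.7570
Covariances σ_ij = r_ij · s_i · s_j:
  σ(Item 1,Item 2) = 0.41 × 0.95 × 1.43 = 0.5570
  σ(Item 1,Item 3) = 0.46 × 0.95 × 1.36 = 0.5943
  σ(Item 1,Item 4) = 0.30 × 0.95 × 1.40 = 0.3990
  σ(Item 2,Item 3) = 0.61 × 1.43 × 1.36 = 1.1863
  σ(Item 2,Item 4) = 0.26 × 1.43 × 1.40 = 0.5205
  σ(Item 3,Item 4) = 0.61 × 1.36 × 1.40 = 1.1614
σ²_T = Σσ²ᵢ + 2·Σσ_ij = 6.7570 + 2 × 4.4185 = 15.5940
α = (4/3)·(1 − 6.7570/15.5940) = 0.756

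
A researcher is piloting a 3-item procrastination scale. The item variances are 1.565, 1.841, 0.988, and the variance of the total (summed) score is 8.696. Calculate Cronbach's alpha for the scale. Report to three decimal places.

Cronbach's alpha = 0.742

sum of item variances = 1.565 + 1.841 + 0.988 = 4.394
α = (k/(k−1))·(1 − sum of item variances/σ²_total) = (3/2)·(1 − 4.394/8.696) = 0.742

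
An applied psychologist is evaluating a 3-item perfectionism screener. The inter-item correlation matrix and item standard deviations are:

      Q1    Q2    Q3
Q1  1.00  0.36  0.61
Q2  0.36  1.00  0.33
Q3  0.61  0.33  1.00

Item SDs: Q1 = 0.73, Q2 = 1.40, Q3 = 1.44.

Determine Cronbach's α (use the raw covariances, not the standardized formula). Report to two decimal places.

Σσ²ᵢ = 0.73² + 1.40² + 1.44² = 4.5665
Covariances σ_ij = r_ij · s_i · s_j:
  σ(Q1,Q2) = 0.36 × 0.73 × 1.40 = 0.3679
  σ(Q1,Q3) = 0.61 × 0.73 × 1.44 = 0.6412
  σ(Q2,Q3) = 0.33 × 1.40 × 1.44 = 0.6653
σ²_T = Σσ²ᵢ + 2·Σσ_ij = 4.5665 + 2 × 1.6744 = 7.9153
α = (3/2)·(1 − 4.5665/7.9153) = 0.63

α = 0.63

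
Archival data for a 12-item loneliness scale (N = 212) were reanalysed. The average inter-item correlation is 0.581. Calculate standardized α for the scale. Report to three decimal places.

Standardized α = k·r̄ / (1 + (k−1)·r̄) = 12 × 0.581 / (1 + 11 × 0.581)
  = 6.9720 / 7.3910 = 0.943

α = 0.943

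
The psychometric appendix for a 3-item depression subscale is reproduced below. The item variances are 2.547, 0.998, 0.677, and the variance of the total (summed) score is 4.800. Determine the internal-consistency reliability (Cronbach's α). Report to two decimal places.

ΣVar(i) = 2.547 + 0.998 + 0.677 = 4.222
α = (k/(k−1))·(1 − ΣVar(i)/total variance) = (3/2)·(1 − 4.222/4.800) = 0.18

Cronbach's α = 0.18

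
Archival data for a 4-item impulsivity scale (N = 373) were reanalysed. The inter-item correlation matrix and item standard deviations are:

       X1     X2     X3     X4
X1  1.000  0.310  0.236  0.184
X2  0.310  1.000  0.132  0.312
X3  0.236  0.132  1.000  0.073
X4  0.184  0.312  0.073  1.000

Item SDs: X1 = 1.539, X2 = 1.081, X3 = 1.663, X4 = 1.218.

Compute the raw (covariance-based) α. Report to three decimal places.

α = 0.490

Σσ²ᵢ = 1.539² + 1.081² + 1.663² + 1.218² = 7.7862
Covariances σ_ij = r_ij · s_i · s_j:
  σ(X1,X2) = 0.310 × 1.539 × 1.081 = 0.5157
  σ(X1,X3) = 0.236 × 1.539 × 1.663 = 0.6040
  σ(X1,X4) = 0.184 × 1.539 × 1.218 = 0.3449
  σ(X2,X3) = 0.132 × 1.081 × 1.663 = 0.2373
  σ(X2,X4) = 0.312 × 1.081 × 1.218 = 0.4108
  σ(X3,X4) = 0.073 × 1.663 × 1.218 = 0.1479
σ²_T = Σσ²ᵢ + 2·Σσ_ij = 7.7862 + 2 × 2.2606 = 12.3074
α = (4/3)·(1 − 7.7862/12.3074) = 0.490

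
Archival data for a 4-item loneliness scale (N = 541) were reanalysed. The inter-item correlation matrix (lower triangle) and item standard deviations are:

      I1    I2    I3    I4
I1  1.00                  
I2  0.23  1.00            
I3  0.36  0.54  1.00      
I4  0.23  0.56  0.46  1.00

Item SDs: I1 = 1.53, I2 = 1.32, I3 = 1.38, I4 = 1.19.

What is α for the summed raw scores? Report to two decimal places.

α = 0.71

Σσ²ᵢ = 1.53² + 1.32² + 1.38² + 1.19² = 7.4038
Covariances σ_ij = r_ij · s_i · s_j:
  σ(I1,I2) = 0.23 × 1.53 × 1.32 = 0.4645
  σ(I1,I3) = 0.36 × 1.53 × 1.38 = 0.7601
  σ(I1,I4) = 0.23 × 1.53 × 1.19 = 0.4188
  σ(I2,I3) = 0.54 × 1.32 × 1.38 = 0.9837
  σ(I2,I4) = 0.56 × 1.32 × 1.19 = 0.8796
  σ(I3,I4) = 0.46 × 1.38 × 1.19 = 0.7554
σ²_T = Σσ²ᵢ + 2·Σσ_ij = 7.4038 + 2 × 4.2621 = 15.9280
α = (4/3)·(1 − 7.4038/15.9280) = 0.71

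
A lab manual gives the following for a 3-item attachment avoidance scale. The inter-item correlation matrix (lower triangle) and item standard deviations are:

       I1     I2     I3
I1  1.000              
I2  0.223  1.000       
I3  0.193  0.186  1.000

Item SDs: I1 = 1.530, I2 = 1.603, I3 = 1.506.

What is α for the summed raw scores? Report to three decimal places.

α = 0.430

Σσ²ᵢ = 1.530² + 1.603² + 1.506² = 7.1785
Covariances σ_ij = r_ij · s_i · s_j:
  σ(I1,I2) = 0.223 × 1.530 × 1.603 = 0.5469
  σ(I1,I3) = 0.193 × 1.530 × 1.506 = 0.4447
  σ(I2,I3) = 0.186 × 1.603 × 1.506 = 0.4490
σ²_T = Σσ²ᵢ + 2·Σσ_ij = 7.1785 + 2 × 1.4406 = 10.0597
α = (3/2)·(1 − 7.1785/10.0597) = 0.430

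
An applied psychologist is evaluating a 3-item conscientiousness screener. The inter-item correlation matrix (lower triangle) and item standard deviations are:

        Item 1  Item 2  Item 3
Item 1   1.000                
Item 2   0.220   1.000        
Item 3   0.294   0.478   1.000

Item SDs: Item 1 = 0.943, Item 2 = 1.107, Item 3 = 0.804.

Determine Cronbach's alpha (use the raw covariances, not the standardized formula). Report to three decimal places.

α = 0.583

Σσ²ᵢ = 0.943² + 1.107² + 0.804² = 2.7611
Covariances σ_ij = r_ij · s_i · s_j:
  σ(Item 1,Item 2) = 0.220 × 0.943 × 1.107 = 0.2297
  σ(Item 1,Item 3) = 0.294 × 0.943 × 0.804 = 0.2229
  σ(Item 2,Item 3) = 0.478 × 1.107 × 0.804 = 0.4254
σ²_T = Σσ²ᵢ + 2·Σσ_ij = 2.7611 + 2 × 0.8780 = 4.5171
α = (3/2)·(1 − 2.7611/4.5171) = 0.583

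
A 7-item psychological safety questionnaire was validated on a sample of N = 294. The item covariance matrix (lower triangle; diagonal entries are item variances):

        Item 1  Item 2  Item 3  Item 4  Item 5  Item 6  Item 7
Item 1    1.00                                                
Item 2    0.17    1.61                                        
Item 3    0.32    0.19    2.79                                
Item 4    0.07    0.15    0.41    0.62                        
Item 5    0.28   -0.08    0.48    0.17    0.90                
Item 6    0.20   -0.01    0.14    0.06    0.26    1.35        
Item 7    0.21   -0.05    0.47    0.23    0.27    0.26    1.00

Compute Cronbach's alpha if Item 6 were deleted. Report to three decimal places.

Remaining items: Item 1, Item 2, Item 3, Item 4, Item 5, Item 7 (k = 6).
Σσ²ᵢ = 1.00 + 1.61 + 2.79 + 0.62 + 0.90 + 1.00 = 7.92
total variance = 7.92 + 2 × 3.29 = 14.50
α (item deleted) = (6/5)·(1 − 7.92/14.50) = 0.545

α = 0.545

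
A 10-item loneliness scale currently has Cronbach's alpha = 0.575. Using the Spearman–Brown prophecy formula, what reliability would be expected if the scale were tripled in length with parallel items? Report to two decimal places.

Length factor m = 3
α' = m·α / (1 + (m−1)·α)
   = 3 × 0.575 / (1 + (3 − 1) × 0.575)
   = 1.7250 / 2.1500 = 0.80

predicted reliability = 0.80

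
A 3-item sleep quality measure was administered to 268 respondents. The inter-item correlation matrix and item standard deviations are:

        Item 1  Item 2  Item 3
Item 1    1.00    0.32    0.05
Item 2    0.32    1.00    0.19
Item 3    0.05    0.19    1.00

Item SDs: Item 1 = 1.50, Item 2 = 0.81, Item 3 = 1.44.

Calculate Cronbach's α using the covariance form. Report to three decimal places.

Cronbach's α = 0.336

Σσ²ᵢ = 1.50² + 0.81² + 1.44² = 4.9797
Covariances σ_ij = r_ij · s_i · s_j:
  σ(Item 1,Item 2) = 0.32 × 1.50 × 0.81 = 0.3888
  σ(Item 1,Item 3) = 0.05 × 1.50 × 1.44 = 0.1080
  σ(Item 2,Item 3) = 0.19 × 0.81 × 1.44 = 0.2216
σ²_T = Σσ²ᵢ + 2·Σσ_ij = 4.9797 + 2 × 0.7184 = 6.4165
α = (3/2)·(1 − 4.9797/6.4165) = 0.336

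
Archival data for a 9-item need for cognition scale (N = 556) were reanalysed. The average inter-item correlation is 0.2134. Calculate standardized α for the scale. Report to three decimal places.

Standardized α = k·r̄ / (1 + (k−1)·r̄) = 9 × 0.2134 / (1 + 8 × 0.2134)
  = 1.9206 / 2.7072 = 0.709

standardized α = 0.709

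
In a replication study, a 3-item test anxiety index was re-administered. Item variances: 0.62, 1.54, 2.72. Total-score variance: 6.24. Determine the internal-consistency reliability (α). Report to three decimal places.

α = 0.327

ΣVar(i) = 0.62 + 1.54 + 2.72 = 4.88
α = (k/(k−1))·(1 − ΣVar(i)/σ²_total) = (3/2)·(1 − 4.88/6.24) = 0.327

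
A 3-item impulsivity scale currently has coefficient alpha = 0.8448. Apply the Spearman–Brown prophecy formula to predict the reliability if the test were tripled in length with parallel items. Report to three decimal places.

Length factor m = 3
α' = m·α / (1 + (m−1)·α)
   = 3 × 0.8448 / (1 + (3 − 1) × 0.8448)
   = 2.5344 / 2.6896 = 0.942

predicted reliability = 0.942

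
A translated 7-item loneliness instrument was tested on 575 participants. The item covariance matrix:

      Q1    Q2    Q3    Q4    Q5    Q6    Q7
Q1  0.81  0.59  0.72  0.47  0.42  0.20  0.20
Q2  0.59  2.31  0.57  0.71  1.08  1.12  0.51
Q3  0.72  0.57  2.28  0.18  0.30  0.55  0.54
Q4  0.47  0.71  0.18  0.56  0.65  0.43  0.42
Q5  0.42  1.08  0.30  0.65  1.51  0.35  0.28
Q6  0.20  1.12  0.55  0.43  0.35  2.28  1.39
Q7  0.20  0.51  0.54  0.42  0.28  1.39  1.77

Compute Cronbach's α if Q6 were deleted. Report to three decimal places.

Cronbach's α = 0.748

Remaining items: Q1, Q2, Q3, Q4, Q5, Q7 (k = 6).
Σσᵢ² = 0.81 + 2.31 + 2.28 + 0.56 + 1.51 + 1.77 = 9.24
total variance = 9.24 + 2 × 7.64 = 24.52
α (item deleted) = (6/5)·(1 − 9.24/24.52) = 0.748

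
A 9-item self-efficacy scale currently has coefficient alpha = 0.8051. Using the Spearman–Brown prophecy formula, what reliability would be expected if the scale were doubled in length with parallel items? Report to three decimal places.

Length factor m = 2
α' = m·α / (1 + (m−1)·α)
   = 2 × 0.8051 / (1 + (2 − 1) × 0.8051)
   = 1.6102 / 1.8051 = 0.892

predicted reliability = 0.892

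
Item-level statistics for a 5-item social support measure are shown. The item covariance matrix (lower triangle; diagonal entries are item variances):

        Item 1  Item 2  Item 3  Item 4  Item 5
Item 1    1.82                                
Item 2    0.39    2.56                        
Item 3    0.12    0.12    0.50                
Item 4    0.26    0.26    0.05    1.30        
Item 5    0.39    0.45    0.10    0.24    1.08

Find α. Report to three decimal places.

α = 0.495

Σσ²ᵢ = 1.82 + 2.56 + 0.50 + 1.30 + 1.08 = 7.26
Σ_{i<j} σ_ij = 2.38
total variance = 7.26 + 2 × 2.38 = 12.02
α = (k/(k−1))·(1 − Σσ²ᵢ/total variance) = (5/4)·(1 − 7.26/12.02) = 0.495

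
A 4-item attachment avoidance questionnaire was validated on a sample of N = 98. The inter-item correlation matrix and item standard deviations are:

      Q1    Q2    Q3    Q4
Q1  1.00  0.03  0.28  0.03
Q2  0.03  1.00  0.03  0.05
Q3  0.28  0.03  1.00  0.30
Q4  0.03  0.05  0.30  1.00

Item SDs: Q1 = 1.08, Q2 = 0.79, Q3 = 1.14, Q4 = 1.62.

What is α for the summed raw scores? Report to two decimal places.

Σσ²ᵢ = 1.08² + 0.79² + 1.14² + 1.62² = 5.7145
Covariances σ_ij = r_ij · s_i · s_j:
  σ(Q1,Q2) = 0.03 × 1.08 × 0.79 = 0.0256
  σ(Q1,Q3) = 0.28 × 1.08 × 1.14 = 0.3447
  σ(Q1,Q4) = 0.03 × 1.08 × 1.62 = 0.0525
  σ(Q2,Q3) = 0.03 × 0.79 × 1.14 = 0.0270
  σ(Q2,Q4) = 0.05 × 0.79 × 1.62 = 0.0640
  σ(Q3,Q4) = 0.30 × 1.14 × 1.62 = 0.5540
σ²_T = Σσ²ᵢ + 2·Σσ_ij = 5.7145 + 2 × 1.0678 = 7.8501
α = (4/3)·(1 − 5.7145/7.8501) = 0.36

α = 0.36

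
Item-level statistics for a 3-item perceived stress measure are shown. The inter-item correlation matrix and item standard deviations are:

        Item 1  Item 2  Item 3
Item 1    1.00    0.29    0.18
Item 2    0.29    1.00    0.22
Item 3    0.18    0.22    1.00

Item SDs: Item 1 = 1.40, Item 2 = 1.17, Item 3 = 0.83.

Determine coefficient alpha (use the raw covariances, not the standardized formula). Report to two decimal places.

α = 0.46

Σσ²ᵢ = 1.40² + 1.17² + 0.83² = 4.0178
Covariances σ_ij = r_ij · s_i · s_j:
  σ(Item 1,Item 2) = 0.29 × 1.40 × 1.17 = 0.4750
  σ(Item 1,Item 3) = 0.18 × 1.40 × 0.83 = 0.2092
  σ(Item 2,Item 3) = 0.22 × 1.17 × 0.83 = 0.2136
σ²_T = Σσ²ᵢ + 2·Σσ_ij = 4.0178 + 2 × 0.8978 = 5.8134
α = (3/2)·(1 − 4.0178/5.8134) = 0.46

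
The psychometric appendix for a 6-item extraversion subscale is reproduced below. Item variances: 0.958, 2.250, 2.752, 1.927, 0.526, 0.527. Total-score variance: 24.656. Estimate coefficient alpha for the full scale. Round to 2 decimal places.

Σσᵢ² = 0.958 + 2.250 + 2.752 + 1.927 + 0.526 + 0.527 = 8.940
α = (k/(k−1))·(1 − Σσᵢ²/Var(T)) = (6/5)·(1 − 8.940/24.656) = 0.76

coefficient alpha = 0.76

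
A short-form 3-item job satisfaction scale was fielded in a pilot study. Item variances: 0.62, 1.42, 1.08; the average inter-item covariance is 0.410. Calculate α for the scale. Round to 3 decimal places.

α = 0.661

sum of item variances = 0.62 + 1.42 + 1.08 = 3.12
Sum of the 3 distinct covariances = 3 × 0.410 = 1.230
total variance = sum of item variances + 2·Σcov = 3.12 + 2 × 1.230 = 5.580
α = (3/2)·(1 − 3.12/5.580) = 0.661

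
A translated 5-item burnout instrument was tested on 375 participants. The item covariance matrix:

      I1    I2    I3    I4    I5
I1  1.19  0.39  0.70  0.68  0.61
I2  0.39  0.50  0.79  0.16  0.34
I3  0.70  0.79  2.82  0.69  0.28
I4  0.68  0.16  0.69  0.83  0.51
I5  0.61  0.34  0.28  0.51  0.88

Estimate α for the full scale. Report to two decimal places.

α = 0.78

ΣVar(i) = 1.19 + 0.50 + 2.82 + 0.83 + 0.88 = 6.22
Sum of the distinct covariances = 5.15
σ²_T = 6.22 + 2 × 5.15 = 16.52
α = (k/(k−1))·(1 − ΣVar(i)/σ²_T) = (5/4)·(1 − 6.22/16.52) = 0.78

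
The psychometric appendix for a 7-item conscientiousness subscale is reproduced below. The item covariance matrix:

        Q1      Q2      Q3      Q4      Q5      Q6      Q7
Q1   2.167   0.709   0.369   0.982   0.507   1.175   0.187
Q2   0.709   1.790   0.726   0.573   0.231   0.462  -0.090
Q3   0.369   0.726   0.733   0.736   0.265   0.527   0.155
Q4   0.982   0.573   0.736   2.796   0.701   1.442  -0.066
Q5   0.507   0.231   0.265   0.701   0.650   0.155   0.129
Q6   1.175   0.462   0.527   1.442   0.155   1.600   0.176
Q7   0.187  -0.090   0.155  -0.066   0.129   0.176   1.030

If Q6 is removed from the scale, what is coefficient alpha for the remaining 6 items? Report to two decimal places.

Remaining items: Q1, Q2, Q3, Q4, Q5, Q7 (k = 6).
sum of item variances = 2.167 + 1.790 + 0.733 + 2.796 + 0.650 + 1.030 = 9.166
total variance = 9.166 + 2 × 6.114 = 21.394
α (item deleted) = (6/5)·(1 − 9.166/21.394) = 0.69

coefficient alpha = 0.69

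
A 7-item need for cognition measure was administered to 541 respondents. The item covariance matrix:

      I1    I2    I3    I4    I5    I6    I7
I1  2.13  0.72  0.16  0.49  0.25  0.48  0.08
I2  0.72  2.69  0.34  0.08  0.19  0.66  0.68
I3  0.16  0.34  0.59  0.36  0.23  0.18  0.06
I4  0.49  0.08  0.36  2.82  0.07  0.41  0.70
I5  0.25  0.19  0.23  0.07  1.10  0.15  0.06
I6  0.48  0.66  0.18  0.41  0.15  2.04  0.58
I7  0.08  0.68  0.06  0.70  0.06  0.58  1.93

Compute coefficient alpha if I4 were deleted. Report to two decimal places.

coefficient alpha = 0.57

Remaining items: I1, I2, I3, I5, I6, I7 (k = 6).
ΣVar(i) = 2.13 + 2.69 + 0.59 + 1.10 + 2.04 + 1.93 = 10.48
σ²_T = 10.48 + 2 × 4.82 = 20.12
α (item deleted) = (6/5)·(1 − 10.48/20.12) = 0.57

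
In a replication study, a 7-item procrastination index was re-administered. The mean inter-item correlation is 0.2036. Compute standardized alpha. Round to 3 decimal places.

α = 0.642

Standardized α = k·r̄ / (1 + (k−1)·r̄) = 7 × 0.2036 / (1 + 6 × 0.2036)
  = 1.4252 / 2.2216 = 0.642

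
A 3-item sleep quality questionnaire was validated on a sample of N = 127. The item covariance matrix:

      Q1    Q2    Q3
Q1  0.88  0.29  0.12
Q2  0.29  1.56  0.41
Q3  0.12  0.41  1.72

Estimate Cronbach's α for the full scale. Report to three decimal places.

α = 0.424

sum of item variances = 0.88 + 1.56 + 1.72 = 4.16
Sum of off-diagonal covariances = 0.82
σ²_total = 4.16 + 2 × 0.82 = 5.80
α = (k/(k−1))·(1 − sum of item variances/σ²_total) = (3/2)·(1 − 4.16/5.80) = 0.424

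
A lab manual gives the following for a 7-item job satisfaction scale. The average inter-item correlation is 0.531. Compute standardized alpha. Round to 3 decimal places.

standardized alpha = 0.888

Standardized α = k·r̄ / (1 + (k−1)·r̄) = 7 × 0.531 / (1 + 6 × 0.531)
  = 3.7170 / 4.1860 = 0.888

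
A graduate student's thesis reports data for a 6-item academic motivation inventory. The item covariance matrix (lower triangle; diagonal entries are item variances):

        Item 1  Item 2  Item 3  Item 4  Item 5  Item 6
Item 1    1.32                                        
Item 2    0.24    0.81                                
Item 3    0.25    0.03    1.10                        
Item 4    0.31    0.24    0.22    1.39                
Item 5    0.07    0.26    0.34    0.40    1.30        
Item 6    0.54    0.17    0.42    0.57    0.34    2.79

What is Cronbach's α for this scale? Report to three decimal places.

Cronbach's α = 0.603

ΣVar(i) = 1.32 + 0.81 + 1.10 + 1.39 + 1.30 + 2.79 = 8.71
Sum of the distinct covariances = 4.40
σ²_total = 8.71 + 2 × 4.40 = 17.51
α = (k/(k−1))·(1 − ΣVar(i)/σ²_total) = (6/5)·(1 − 8.71/17.51) = 0.603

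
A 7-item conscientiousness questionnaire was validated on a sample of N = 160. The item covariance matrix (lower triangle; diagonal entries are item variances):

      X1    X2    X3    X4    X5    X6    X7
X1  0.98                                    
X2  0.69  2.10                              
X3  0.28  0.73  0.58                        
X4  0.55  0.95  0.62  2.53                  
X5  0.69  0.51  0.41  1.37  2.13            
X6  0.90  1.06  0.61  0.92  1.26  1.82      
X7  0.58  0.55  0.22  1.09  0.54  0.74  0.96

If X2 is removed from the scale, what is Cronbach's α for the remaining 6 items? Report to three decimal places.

Remaining items: X1, X3, X4, X5, X6, X7 (k = 6).
Σσᵢ² = 0.98 + 0.58 + 2.53 + 2.13 + 1.82 + 0.96 = 9.00
total variance = 9.00 + 2 × 10.78 = 30.56
α (item deleted) = (6/5)·(1 − 9.00/30.56) = 0.847

Cronbach's α = 0.847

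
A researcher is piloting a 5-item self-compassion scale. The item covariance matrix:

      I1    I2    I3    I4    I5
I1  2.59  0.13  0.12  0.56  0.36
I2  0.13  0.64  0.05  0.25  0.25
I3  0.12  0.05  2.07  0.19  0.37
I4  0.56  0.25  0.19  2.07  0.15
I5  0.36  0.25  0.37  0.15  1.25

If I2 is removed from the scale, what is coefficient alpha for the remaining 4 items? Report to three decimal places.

α = 0.407

Remaining items: I1, I3, I4, I5 (k = 4).
Σσ²ᵢ = 2.59 + 2.07 + 2.07 + 1.25 = 7.98
σ²_T = 7.98 + 2 × 1.75 = 11.48
α (item deleted) = (4/3)·(1 − 7.98/11.48) = 0.407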